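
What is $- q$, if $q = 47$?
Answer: $-47$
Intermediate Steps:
$- q = \left(-1\right) 47 = -47$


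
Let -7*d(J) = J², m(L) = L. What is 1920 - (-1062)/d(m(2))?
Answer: 123/2 ≈ 61.500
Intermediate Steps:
d(J) = -J²/7
1920 - (-1062)/d(m(2)) = 1920 - (-1062)/((-⅐*2²)) = 1920 - (-1062)/((-⅐*4)) = 1920 - (-1062)/(-4/7) = 1920 - (-1062)*(-7)/4 = 1920 - 1*3717/2 = 1920 - 3717/2 = 123/2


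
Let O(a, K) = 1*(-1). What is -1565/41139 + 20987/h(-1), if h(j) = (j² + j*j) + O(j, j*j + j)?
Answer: 863382628/41139 ≈ 20987.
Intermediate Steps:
O(a, K) = -1
h(j) = -1 + 2*j² (h(j) = (j² + j*j) - 1 = (j² + j²) - 1 = 2*j² - 1 = -1 + 2*j²)
-1565/41139 + 20987/h(-1) = -1565/41139 + 20987/(-1 + 2*(-1)²) = -1565*1/41139 + 20987/(-1 + 2*1) = -1565/41139 + 20987/(-1 + 2) = -1565/41139 + 20987/1 = -1565/41139 + 20987*1 = -1565/41139 + 20987 = 863382628/41139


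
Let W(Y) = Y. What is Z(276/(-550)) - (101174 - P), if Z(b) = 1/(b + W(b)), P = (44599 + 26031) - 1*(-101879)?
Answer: 19688185/276 ≈ 71334.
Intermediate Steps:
P = 172509 (P = 70630 + 101879 = 172509)
Z(b) = 1/(2*b) (Z(b) = 1/(b + b) = 1/(2*b))
Z(276/(-550)) - (101174 - P) = 1/(2*((276/(-550)))) - (101174 - 1*172509) = 1/(2*((276*(-1/550)))) - (101174 - 172509) = 1/(2*(-138/275)) - 1*(-71335) = (½)*(-275/138) + 71335 = -275/276 + 71335 = 19688185/276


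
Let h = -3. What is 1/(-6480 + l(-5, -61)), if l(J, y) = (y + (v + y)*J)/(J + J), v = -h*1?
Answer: -10/65029 ≈ -0.00015378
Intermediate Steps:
v = 3 (v = -1*(-3)*1 = 3*1 = 3)
l(J, y) = (y + J*(3 + y))/(2*J) (l(J, y) = (y + (3 + y)*J)/(J + J) = (y + J*(3 + y))/((2*J)) = (y + J*(3 + y))*(1/(2*J)) = (y + J*(3 + y))/(2*J))
1/(-6480 + l(-5, -61)) = 1/(-6480 + (½)*(-61 - 5*(3 - 61))/(-5)) = 1/(-6480 + (½)*(-⅕)*(-61 - 5*(-58))) = 1/(-6480 + (½)*(-⅕)*(-61 + 290)) = 1/(-6480 + (½)*(-⅕)*229) = 1/(-6480 - 229/10) = 1/(-65029/10) = -10/65029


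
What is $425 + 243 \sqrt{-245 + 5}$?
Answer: $425 + 972 i \sqrt{15} \approx 425.0 + 3764.5 i$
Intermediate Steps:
$425 + 243 \sqrt{-245 + 5} = 425 + 243 \sqrt{-240} = 425 + 243 \cdot 4 i \sqrt{15} = 425 + 972 i \sqrt{15}$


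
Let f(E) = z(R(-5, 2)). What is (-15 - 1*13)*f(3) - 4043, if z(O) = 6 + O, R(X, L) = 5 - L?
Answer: -4295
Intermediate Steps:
f(E) = 9 (f(E) = 6 + (5 - 1*2) = 6 + (5 - 2) = 6 + 3 = 9)
(-15 - 1*13)*f(3) - 4043 = (-15 - 1*13)*9 - 4043 = (-15 - 13)*9 - 4043 = -28*9 - 4043 = -252 - 4043 = -4295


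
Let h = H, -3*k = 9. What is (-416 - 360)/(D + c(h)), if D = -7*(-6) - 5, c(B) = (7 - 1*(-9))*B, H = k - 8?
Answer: 776/139 ≈ 5.5827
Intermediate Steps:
k = -3 (k = -⅓*9 = -3)
H = -11 (H = -3 - 8 = -11)
h = -11
c(B) = 16*B (c(B) = (7 + 9)*B = 16*B)
D = 37 (D = 42 - 5 = 37)
(-416 - 360)/(D + c(h)) = (-416 - 360)/(37 + 16*(-11)) = -776/(37 - 176) = -776/(-139) = -776*(-1/139) = 776/139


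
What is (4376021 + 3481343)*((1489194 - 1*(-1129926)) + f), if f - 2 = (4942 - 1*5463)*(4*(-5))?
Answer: 20661268647288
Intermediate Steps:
f = 10422 (f = 2 + (4942 - 1*5463)*(4*(-5)) = 2 + (4942 - 5463)*(-20) = 2 - 521*(-20) = 2 + 10420 = 10422)
(4376021 + 3481343)*((1489194 - 1*(-1129926)) + f) = (4376021 + 3481343)*((1489194 - 1*(-1129926)) + 10422) = 7857364*((1489194 + 1129926) + 10422) = 7857364*(2619120 + 10422) = 7857364*2629542 = 20661268647288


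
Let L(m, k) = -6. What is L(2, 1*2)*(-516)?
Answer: 3096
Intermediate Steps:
L(2, 1*2)*(-516) = -6*(-516) = 3096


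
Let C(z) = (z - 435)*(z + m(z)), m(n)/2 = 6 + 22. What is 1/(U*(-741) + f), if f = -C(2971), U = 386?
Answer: -1/7962498 ≈ -1.2559e-7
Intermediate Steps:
m(n) = 56 (m(n) = 2*(6 + 22) = 2*28 = 56)
C(z) = (-435 + z)*(56 + z) (C(z) = (z - 435)*(z + 56) = (-435 + z)*(56 + z))
f = -7676472 (f = -(-24360 + 2971² - 379*2971) = -(-24360 + 8826841 - 1126009) = -1*7676472 = -7676472)
1/(U*(-741) + f) = 1/(386*(-741) - 7676472) = 1/(-286026 - 7676472) = 1/(-7962498) = -1/7962498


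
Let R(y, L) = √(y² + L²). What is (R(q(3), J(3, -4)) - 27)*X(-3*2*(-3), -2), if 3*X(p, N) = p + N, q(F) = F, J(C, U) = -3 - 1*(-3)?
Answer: -128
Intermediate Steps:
J(C, U) = 0 (J(C, U) = -3 + 3 = 0)
X(p, N) = N/3 + p/3 (X(p, N) = (p + N)/3 = (N + p)/3 = N/3 + p/3)
R(y, L) = √(L² + y²)
(R(q(3), J(3, -4)) - 27)*X(-3*2*(-3), -2) = (√(0² + 3²) - 27)*((⅓)*(-2) + (-3*2*(-3))/3) = (√(0 + 9) - 27)*(-⅔ + (-6*(-3))/3) = (√9 - 27)*(-⅔ + (⅓)*18) = (3 - 27)*(-⅔ + 6) = -24*16/3 = -128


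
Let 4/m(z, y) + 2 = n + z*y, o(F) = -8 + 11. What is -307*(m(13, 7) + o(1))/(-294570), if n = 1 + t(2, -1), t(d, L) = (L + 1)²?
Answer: 42059/13255650 ≈ 0.0031729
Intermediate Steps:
t(d, L) = (1 + L)²
o(F) = 3
n = 1 (n = 1 + (1 - 1)² = 1 + 0² = 1 + 0 = 1)
m(z, y) = 4/(-1 + y*z) (m(z, y) = 4/(-2 + (1 + z*y)) = 4/(-2 + (1 + y*z)) = 4/(-1 + y*z))
-307*(m(13, 7) + o(1))/(-294570) = -307*(4/(-1 + 7*13) + 3)/(-294570) = -307*(4/(-1 + 91) + 3)*(-1/294570) = -307*(4/90 + 3)*(-1/294570) = -307*(4*(1/90) + 3)*(-1/294570) = -307*(2/45 + 3)*(-1/294570) = -307*137/45*(-1/294570) = -42059/45*(-1/294570) = 42059/13255650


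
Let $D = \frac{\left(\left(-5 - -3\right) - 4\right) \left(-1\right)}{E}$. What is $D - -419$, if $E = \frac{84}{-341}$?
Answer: $\frac{5525}{14} \approx 394.64$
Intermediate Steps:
$E = - \frac{84}{341}$ ($E = 84 \left(- \frac{1}{341}\right) = - \frac{84}{341} \approx -0.24633$)
$D = - \frac{341}{14}$ ($D = \frac{\left(\left(-5 - -3\right) - 4\right) \left(-1\right)}{- \frac{84}{341}} = \left(\left(-5 + 3\right) - 4\right) \left(-1\right) \left(- \frac{341}{84}\right) = \left(-2 - 4\right) \left(-1\right) \left(- \frac{341}{84}\right) = \left(-6\right) \left(-1\right) \left(- \frac{341}{84}\right) = 6 \left(- \frac{341}{84}\right) = - \frac{341}{14} \approx -24.357$)
$D - -419 = - \frac{341}{14} - -419 = - \frac{341}{14} + 419 = \frac{5525}{14}$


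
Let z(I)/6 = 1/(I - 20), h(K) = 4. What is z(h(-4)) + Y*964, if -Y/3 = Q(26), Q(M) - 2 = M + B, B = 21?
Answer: -1133667/8 ≈ -1.4171e+5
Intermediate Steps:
Q(M) = 23 + M (Q(M) = 2 + (M + 21) = 2 + (21 + M) = 23 + M)
z(I) = 6/(-20 + I) (z(I) = 6/(I - 20) = 6/(-20 + I))
Y = -147 (Y = -3*(23 + 26) = -3*49 = -147)
z(h(-4)) + Y*964 = 6/(-20 + 4) - 147*964 = 6/(-16) - 141708 = 6*(-1/16) - 141708 = -3/8 - 141708 = -1133667/8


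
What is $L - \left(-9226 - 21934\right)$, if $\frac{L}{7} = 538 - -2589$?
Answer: $53049$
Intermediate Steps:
$L = 21889$ ($L = 7 \left(538 - -2589\right) = 7 \left(538 + 2589\right) = 7 \cdot 3127 = 21889$)
$L - \left(-9226 - 21934\right) = 21889 - \left(-9226 - 21934\right) = 21889 - -31160 = 21889 + 31160 = 53049$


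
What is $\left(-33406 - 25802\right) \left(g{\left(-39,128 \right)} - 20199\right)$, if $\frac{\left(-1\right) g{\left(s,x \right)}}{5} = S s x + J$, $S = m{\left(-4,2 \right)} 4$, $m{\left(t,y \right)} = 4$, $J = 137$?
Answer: $-22408807008$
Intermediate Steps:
$S = 16$ ($S = 4 \cdot 4 = 16$)
$g{\left(s,x \right)} = -685 - 80 s x$ ($g{\left(s,x \right)} = - 5 \left(16 s x + 137\right) = - 5 \left(137 + 16 s x\right) = -685 - 80 s x$)
$\left(-33406 - 25802\right) \left(g{\left(-39,128 \right)} - 20199\right) = \left(-33406 - 25802\right) \left(\left(-685 - \left(-3120\right) 128\right) - 20199\right) = - 59208 \left(\left(-685 + 399360\right) - 20199\right) = - 59208 \left(398675 - 20199\right) = \left(-59208\right) 378476 = -22408807008$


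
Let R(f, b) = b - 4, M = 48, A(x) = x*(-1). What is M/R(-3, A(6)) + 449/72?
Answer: 517/360 ≈ 1.4361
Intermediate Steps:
A(x) = -x
R(f, b) = -4 + b
M/R(-3, A(6)) + 449/72 = 48/(-4 - 1*6) + 449/72 = 48/(-4 - 6) + 449*(1/72) = 48/(-10) + 449/72 = 48*(-⅒) + 449/72 = -24/5 + 449/72 = 517/360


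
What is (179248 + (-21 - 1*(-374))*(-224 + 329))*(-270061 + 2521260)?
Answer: 486963609287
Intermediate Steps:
(179248 + (-21 - 1*(-374))*(-224 + 329))*(-270061 + 2521260) = (179248 + (-21 + 374)*105)*2251199 = (179248 + 353*105)*2251199 = (179248 + 37065)*2251199 = 216313*2251199 = 486963609287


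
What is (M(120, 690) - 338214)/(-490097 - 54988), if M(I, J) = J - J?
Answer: 112738/181695 ≈ 0.62048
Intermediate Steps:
M(I, J) = 0
(M(120, 690) - 338214)/(-490097 - 54988) = (0 - 338214)/(-490097 - 54988) = -338214/(-545085) = -338214*(-1/545085) = 112738/181695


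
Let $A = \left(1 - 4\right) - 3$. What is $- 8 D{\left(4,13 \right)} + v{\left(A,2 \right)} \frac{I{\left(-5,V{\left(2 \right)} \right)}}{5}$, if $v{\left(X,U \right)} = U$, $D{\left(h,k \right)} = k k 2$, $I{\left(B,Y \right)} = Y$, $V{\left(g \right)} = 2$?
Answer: $- \frac{13516}{5} \approx -2703.2$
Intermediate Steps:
$A = -6$ ($A = -3 - 3 = -6$)
$D{\left(h,k \right)} = 2 k^{2}$ ($D{\left(h,k \right)} = k^{2} \cdot 2 = 2 k^{2}$)
$- 8 D{\left(4,13 \right)} + v{\left(A,2 \right)} \frac{I{\left(-5,V{\left(2 \right)} \right)}}{5} = - 8 \cdot 2 \cdot 13^{2} + 2 \cdot \frac{2}{5} = - 8 \cdot 2 \cdot 169 + 2 \cdot 2 \cdot \frac{1}{5} = \left(-8\right) 338 + 2 \cdot \frac{2}{5} = -2704 + \frac{4}{5} = - \frac{13516}{5}$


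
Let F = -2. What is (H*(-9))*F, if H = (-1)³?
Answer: -18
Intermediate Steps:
H = -1
(H*(-9))*F = -1*(-9)*(-2) = 9*(-2) = -18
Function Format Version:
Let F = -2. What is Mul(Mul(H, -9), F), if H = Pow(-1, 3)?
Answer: -18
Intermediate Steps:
H = -1
Mul(Mul(H, -9), F) = Mul(Mul(-1, -9), -2) = Mul(9, -2) = -18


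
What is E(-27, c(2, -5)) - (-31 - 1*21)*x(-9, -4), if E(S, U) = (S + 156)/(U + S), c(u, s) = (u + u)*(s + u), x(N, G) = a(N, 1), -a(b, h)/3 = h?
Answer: -2071/13 ≈ -159.31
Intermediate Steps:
a(b, h) = -3*h
x(N, G) = -3 (x(N, G) = -3*1 = -3)
c(u, s) = 2*u*(s + u) (c(u, s) = (2*u)*(s + u) = 2*u*(s + u))
E(S, U) = (156 + S)/(S + U)
E(-27, c(2, -5)) - (-31 - 1*21)*x(-9, -4) = (156 - 27)/(-27 + 2*2*(-5 + 2)) - (-31 - 1*21)*(-3) = 129/(-27 + 2*2*(-3)) - (-31 - 21)*(-3) = 129/(-27 - 12) - (-52)*(-3) = 129/(-39) - 1*156 = -1/39*129 - 156 = -43/13 - 156 = -2071/13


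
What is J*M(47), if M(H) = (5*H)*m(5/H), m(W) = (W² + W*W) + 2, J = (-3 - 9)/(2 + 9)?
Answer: -268080/517 ≈ -518.53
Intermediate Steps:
J = -12/11 ≈ -1.0909
m(W) = 2 + 2*W² (m(W) = (W² + W²) + 2 = 2*W² + 2 = 2 + 2*W²)
M(H) = 5*H*(2 + 50/H²) (M(H) = (5*H)*(2 + 2*(5/H)²) = (5*H)*(2 + 2*(25/H²)) = (5*H)*(2 + 50/H²) = 5*H*(2 + 50/H²))
J*M(47) = -12*(10*47 + 250/47)/11 = -12*(470 + 250*(1/47))/11 = -12*(470 + 250/47)/11 = -12/11*22340/47 = -268080/517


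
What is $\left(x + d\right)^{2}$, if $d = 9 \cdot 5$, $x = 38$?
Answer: $6889$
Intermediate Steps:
$d = 45$
$\left(x + d\right)^{2} = \left(38 + 45\right)^{2} = 83^{2} = 6889$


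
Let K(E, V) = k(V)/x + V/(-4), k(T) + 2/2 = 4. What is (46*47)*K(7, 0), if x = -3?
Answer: -2162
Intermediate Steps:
k(T) = 3 (k(T) = -1 + 4 = 3)
K(E, V) = -1 - V/4 (K(E, V) = 3/(-3) + V/(-4) = 3*(-1/3) + V*(-1/4) = -1 - V/4)
(46*47)*K(7, 0) = (46*47)*(-1 - 1/4*0) = 2162*(-1 + 0) = 2162*(-1) = -2162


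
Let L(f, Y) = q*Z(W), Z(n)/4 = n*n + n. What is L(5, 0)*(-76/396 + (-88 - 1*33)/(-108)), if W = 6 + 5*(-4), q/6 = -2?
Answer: -802984/99 ≈ -8111.0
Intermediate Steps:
q = -12 (q = 6*(-2) = -12)
W = -14 (W = 6 - 20 = -14)
Z(n) = 4*n + 4*n² (Z(n) = 4*(n*n + n) = 4*(n² + n) = 4*(n + n²) = 4*n + 4*n²)
L(f, Y) = -8736 (L(f, Y) = -48*(-14)*(1 - 14) = -48*(-14)*(-13) = -12*728 = -8736)
L(5, 0)*(-76/396 + (-88 - 1*33)/(-108)) = -8736*(-76/396 + (-88 - 1*33)/(-108)) = -8736*(-76*1/396 + (-88 - 33)*(-1/108)) = -8736*(-19/99 - 121*(-1/108)) = -8736*(-19/99 + 121/108) = -8736*1103/1188 = -802984/99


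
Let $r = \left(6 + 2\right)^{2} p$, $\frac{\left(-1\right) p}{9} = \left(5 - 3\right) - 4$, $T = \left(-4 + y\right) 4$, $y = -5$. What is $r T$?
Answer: $-41472$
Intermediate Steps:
$T = -36$ ($T = \left(-4 - 5\right) 4 = \left(-9\right) 4 = -36$)
$p = 18$ ($p = - 9 \left(\left(5 - 3\right) - 4\right) = - 9 \left(2 - 4\right) = \left(-9\right) \left(-2\right) = 18$)
$r = 1152$ ($r = \left(6 + 2\right)^{2} \cdot 18 = 8^{2} \cdot 18 = 64 \cdot 18 = 1152$)
$r T = 1152 \left(-36\right) = -41472$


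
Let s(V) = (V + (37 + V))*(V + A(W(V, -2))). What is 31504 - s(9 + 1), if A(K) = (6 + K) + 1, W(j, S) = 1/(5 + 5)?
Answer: 305293/10 ≈ 30529.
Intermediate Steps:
W(j, S) = ⅒ (W(j, S) = 1/10 = ⅒)
A(K) = 7 + K
s(V) = (37 + 2*V)*(71/10 + V) (s(V) = (V + (37 + V))*(V + (7 + ⅒)) = (37 + 2*V)*(V + 71/10) = (37 + 2*V)*(71/10 + V))
31504 - s(9 + 1) = 31504 - (2627/10 + 2*(9 + 1)² + 256*(9 + 1)/5) = 31504 - (2627/10 + 2*10² + (256/5)*10) = 31504 - (2627/10 + 2*100 + 512) = 31504 - (2627/10 + 200 + 512) = 31504 - 1*9747/10 = 31504 - 9747/10 = 305293/10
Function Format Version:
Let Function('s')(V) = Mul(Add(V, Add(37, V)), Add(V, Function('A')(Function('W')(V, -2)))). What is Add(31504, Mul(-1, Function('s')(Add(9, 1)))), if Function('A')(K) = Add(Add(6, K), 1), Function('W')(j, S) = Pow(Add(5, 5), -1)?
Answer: Rational(305293, 10) ≈ 30529.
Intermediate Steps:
Function('W')(j, S) = Rational(1, 10) (Function('W')(j, S) = Pow(10, -1) = Rational(1, 10))
Function('A')(K) = Add(7, K)
Function('s')(V) = Mul(Add(37, Mul(2, V)), Add(Rational(71, 10), V)) (Function('s')(V) = Mul(Add(V, Add(37, V)), Add(V, Add(7, Rational(1, 10)))) = Mul(Add(37, Mul(2, V)), Add(V, Rational(71, 10))) = Mul(Add(37, Mul(2, V)), Add(Rational(71, 10), V)))
Add(31504, Mul(-1, Function('s')(Add(9, 1)))) = Add(31504, Mul(-1, Add(Rational(2627, 10), Mul(2, Pow(Add(9, 1), 2)), Mul(Rational(256, 5), Add(9, 1))))) = Add(31504, Mul(-1, Add(Rational(2627, 10), Mul(2, Pow(10, 2)), Mul(Rational(256, 5), 10)))) = Add(31504, Mul(-1, Add(Rational(2627, 10), Mul(2, 100), 512))) = Add(31504, Mul(-1, Add(Rational(2627, 10), 200, 512))) = Add(31504, Mul(-1, Rational(9747, 10))) = Add(31504, Rational(-9747, 10)) = Rational(305293, 10)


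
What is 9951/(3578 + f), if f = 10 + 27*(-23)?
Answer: 3317/989 ≈ 3.3539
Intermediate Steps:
f = -611 (f = 10 - 621 = -611)
9951/(3578 + f) = 9951/(3578 - 611) = 9951/2967 = 9951*(1/2967) = 3317/989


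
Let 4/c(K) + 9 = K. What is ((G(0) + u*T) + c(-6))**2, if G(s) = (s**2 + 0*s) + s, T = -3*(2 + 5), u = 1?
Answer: 101761/225 ≈ 452.27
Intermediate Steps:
c(K) = 4/(-9 + K)
T = -21 (T = -3*7 = -21)
G(s) = s + s**2 (G(s) = (s**2 + 0) + s = s**2 + s = s + s**2)
((G(0) + u*T) + c(-6))**2 = ((0*(1 + 0) + 1*(-21)) + 4/(-9 - 6))**2 = ((0*1 - 21) + 4/(-15))**2 = ((0 - 21) + 4*(-1/15))**2 = (-21 - 4/15)**2 = (-319/15)**2 = 101761/225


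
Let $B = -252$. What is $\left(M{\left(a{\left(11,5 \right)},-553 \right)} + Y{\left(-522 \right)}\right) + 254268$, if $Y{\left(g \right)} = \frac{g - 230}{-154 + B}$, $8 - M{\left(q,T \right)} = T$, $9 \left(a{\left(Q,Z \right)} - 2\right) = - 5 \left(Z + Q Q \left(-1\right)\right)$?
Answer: $\frac{51730663}{203} \approx 2.5483 \cdot 10^{5}$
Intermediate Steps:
$a{\left(Q,Z \right)} = 2 - \frac{5 Z}{9} + \frac{5 Q^{2}}{9}$ ($a{\left(Q,Z \right)} = 2 + \frac{\left(-5\right) \left(Z + Q Q \left(-1\right)\right)}{9} = 2 + \frac{\left(-5\right) \left(Z + Q^{2} \left(-1\right)\right)}{9} = 2 + \frac{\left(-5\right) \left(Z - Q^{2}\right)}{9} = 2 + \frac{- 5 Z + 5 Q^{2}}{9} = 2 + \left(- \frac{5 Z}{9} + \frac{5 Q^{2}}{9}\right) = 2 - \frac{5 Z}{9} + \frac{5 Q^{2}}{9}$)
$M{\left(q,T \right)} = 8 - T$
$Y{\left(g \right)} = \frac{115}{203} - \frac{g}{406}$ ($Y{\left(g \right)} = \frac{g - 230}{-154 - 252} = \frac{-230 + g}{-406} = \left(-230 + g\right) \left(- \frac{1}{406}\right) = \frac{115}{203} - \frac{g}{406}$)
$\left(M{\left(a{\left(11,5 \right)},-553 \right)} + Y{\left(-522 \right)}\right) + 254268 = \left(\left(8 - -553\right) + \left(\frac{115}{203} - - \frac{9}{7}\right)\right) + 254268 = \left(\left(8 + 553\right) + \left(\frac{115}{203} + \frac{9}{7}\right)\right) + 254268 = \left(561 + \frac{376}{203}\right) + 254268 = \frac{114259}{203} + 254268 = \frac{51730663}{203}$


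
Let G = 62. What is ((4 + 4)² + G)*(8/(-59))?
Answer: -1008/59 ≈ -17.085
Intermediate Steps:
((4 + 4)² + G)*(8/(-59)) = ((4 + 4)² + 62)*(8/(-59)) = (8² + 62)*(8*(-1/59)) = (64 + 62)*(-8/59) = 126*(-8/59) = -1008/59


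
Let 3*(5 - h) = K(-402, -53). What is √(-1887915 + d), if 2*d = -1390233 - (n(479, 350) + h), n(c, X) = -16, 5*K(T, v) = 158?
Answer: I*√581179665/15 ≈ 1607.2*I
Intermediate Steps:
K(T, v) = 158/5 (K(T, v) = (⅕)*158 = 158/5)
h = -83/15 (h = 5 - ⅓*158/5 = 5 - 158/15 = -83/15 ≈ -5.5333)
d = -10426586/15 (d = (-1390233 - (-16 - 83/15))/2 = (-1390233 - 1*(-323/15))/2 = (-1390233 + 323/15)/2 = (½)*(-20853172/15) = -10426586/15 ≈ -6.9511e+5)
√(-1887915 + d) = √(-1887915 - 10426586/15) = √(-38745311/15) = I*√581179665/15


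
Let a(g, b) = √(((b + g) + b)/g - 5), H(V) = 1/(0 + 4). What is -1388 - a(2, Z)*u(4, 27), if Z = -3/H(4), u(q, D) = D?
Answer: -1388 - 108*I ≈ -1388.0 - 108.0*I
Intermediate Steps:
H(V) = ¼ (H(V) = 1/4 = ¼)
Z = -12 (Z = -3/¼ = -3*4 = -12)
a(g, b) = √(-5 + (g + 2*b)/g) (a(g, b) = √((g + 2*b)/g - 5) = √(-5 + (g + 2*b)/g))
-1388 - a(2, Z)*u(4, 27) = -1388 - √(-4 + 2*(-12)/2)*27 = -1388 - √(-4 + 2*(-12)*(½))*27 = -1388 - √(-4 - 12)*27 = -1388 - √(-16)*27 = -1388 - 4*I*27 = -1388 - 108*I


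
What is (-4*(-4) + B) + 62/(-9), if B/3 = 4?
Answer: 190/9 ≈ 21.111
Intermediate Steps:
B = 12 (B = 3*4 = 12)
(-4*(-4) + B) + 62/(-9) = (-4*(-4) + 12) + 62/(-9) = (16 + 12) - ⅑*62 = 28 - 62/9 = 190/9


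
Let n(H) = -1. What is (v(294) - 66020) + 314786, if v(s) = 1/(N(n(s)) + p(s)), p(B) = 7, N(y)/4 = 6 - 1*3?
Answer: 4726555/19 ≈ 2.4877e+5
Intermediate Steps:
N(y) = 12 (N(y) = 4*(6 - 1*3) = 4*(6 - 3) = 4*3 = 12)
v(s) = 1/19 (v(s) = 1/(12 + 7) = 1/19)
(v(294) - 66020) + 314786 = (1/19 - 66020) + 314786 = -1254379/19 + 314786 = 4726555/19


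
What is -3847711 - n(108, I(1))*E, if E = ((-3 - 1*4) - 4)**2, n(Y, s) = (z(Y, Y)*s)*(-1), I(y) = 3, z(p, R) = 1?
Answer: -3847348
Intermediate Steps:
n(Y, s) = -s (n(Y, s) = (1*s)*(-1) = s*(-1) = -s)
E = 121 (E = ((-3 - 4) - 4)**2 = (-7 - 4)**2 = (-11)**2 = 121)
-3847711 - n(108, I(1))*E = -3847711 - (-1*3)*121 = -3847711 - (-3)*121 = -3847711 - 1*(-363) = -3847711 + 363 = -3847348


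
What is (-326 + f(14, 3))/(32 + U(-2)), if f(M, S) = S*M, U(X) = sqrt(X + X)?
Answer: -2272/257 + 142*I/257 ≈ -8.8405 + 0.55253*I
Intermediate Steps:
U(X) = sqrt(2)*sqrt(X) (U(X) = sqrt(2*X) = sqrt(2)*sqrt(X))
f(M, S) = M*S
(-326 + f(14, 3))/(32 + U(-2)) = (-326 + 14*3)/(32 + sqrt(2)*sqrt(-2)) = (-326 + 42)/(32 + sqrt(2)*(I*sqrt(2))) = -284*(32 - 2*I)/1028 = -71*(32 - 2*I)/257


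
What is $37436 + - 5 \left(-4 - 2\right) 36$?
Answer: $38516$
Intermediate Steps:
$37436 + - 5 \left(-4 - 2\right) 36 = 37436 + \left(-5\right) \left(-6\right) 36 = 37436 + 30 \cdot 36 = 37436 + 1080 = 38516$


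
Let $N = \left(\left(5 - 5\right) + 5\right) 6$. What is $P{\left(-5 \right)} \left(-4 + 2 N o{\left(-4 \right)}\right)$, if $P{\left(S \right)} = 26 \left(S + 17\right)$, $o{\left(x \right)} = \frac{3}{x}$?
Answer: $-15288$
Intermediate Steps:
$N = 30$ ($N = \left(0 + 5\right) 6 = 5 \cdot 6 = 30$)
$P{\left(S \right)} = 442 + 26 S$ ($P{\left(S \right)} = 26 \left(17 + S\right) = 442 + 26 S$)
$P{\left(-5 \right)} \left(-4 + 2 N o{\left(-4 \right)}\right) = \left(442 + 26 \left(-5\right)\right) \left(-4 + 2 \cdot 30 \frac{3}{-4}\right) = \left(442 - 130\right) \left(-4 + 2 \cdot 30 \cdot 3 \left(- \frac{1}{4}\right)\right) = 312 \left(-4 + 2 \cdot 30 \left(- \frac{3}{4}\right)\right) = 312 \left(-4 + 2 \left(- \frac{45}{2}\right)\right) = 312 \left(-4 - 45\right) = 312 \left(-49\right) = -15288$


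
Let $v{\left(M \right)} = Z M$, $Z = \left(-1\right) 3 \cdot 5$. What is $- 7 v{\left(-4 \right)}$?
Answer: $-420$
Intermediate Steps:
$Z = -15$ ($Z = \left(-3\right) 5 = -15$)
$v{\left(M \right)} = - 15 M$
$- 7 v{\left(-4 \right)} = - 7 \left(\left(-15\right) \left(-4\right)\right) = \left(-7\right) 60 = -420$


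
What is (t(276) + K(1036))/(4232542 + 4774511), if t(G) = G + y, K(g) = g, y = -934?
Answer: 126/3002351 ≈ 4.1967e-5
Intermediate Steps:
t(G) = -934 + G (t(G) = G - 934 = -934 + G)
(t(276) + K(1036))/(4232542 + 4774511) = ((-934 + 276) + 1036)/(4232542 + 4774511) = (-658 + 1036)/9007053 = 378*(1/9007053) = 126/3002351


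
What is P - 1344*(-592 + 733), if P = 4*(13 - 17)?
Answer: -189520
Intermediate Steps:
P = -16 (P = 4*(-4) = -16)
P - 1344*(-592 + 733) = -16 - 1344*(-592 + 733) = -16 - 1344*141 = -16 - 189504 = -189520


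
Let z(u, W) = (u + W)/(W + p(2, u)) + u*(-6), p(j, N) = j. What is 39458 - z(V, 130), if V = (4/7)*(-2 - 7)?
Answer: 2602129/66 ≈ 39426.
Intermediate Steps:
V = -36/7 (V = (4*(⅐))*(-9) = (4/7)*(-9) = -36/7 ≈ -5.1429)
z(u, W) = -6*u + (W + u)/(2 + W) (z(u, W) = (u + W)/(W + 2) + u*(-6) = (W + u)/(2 + W) - 6*u = -6*u + (W + u)/(2 + W))
39458 - z(V, 130) = 39458 - (130 - 11*(-36/7) - 6*130*(-36/7))/(2 + 130) = 39458 - (130 + 396/7 + 28080/7)/132 = 39458 - 4198/132 = 39458 - 1*2099/66 = 39458 - 2099/66 = 2602129/66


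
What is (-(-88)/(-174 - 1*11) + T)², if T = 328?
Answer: 3671390464/34225 ≈ 1.0727e+5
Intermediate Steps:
(-(-88)/(-174 - 1*11) + T)² = (-(-88)/(-174 - 1*11) + 328)² = (-(-88)/(-174 - 11) + 328)² = (-(-88)/(-185) + 328)² = (-(-88)*(-1)/185 + 328)² = (-1*88/185 + 328)² = (-88/185 + 328)² = (60592/185)² = 3671390464/34225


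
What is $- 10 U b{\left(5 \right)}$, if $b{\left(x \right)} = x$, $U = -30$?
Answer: $1500$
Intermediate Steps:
$- 10 U b{\left(5 \right)} = \left(-10\right) \left(-30\right) 5 = 300 \cdot 5 = 1500$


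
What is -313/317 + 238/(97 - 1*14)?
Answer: 49467/26311 ≈ 1.8801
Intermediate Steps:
-313/317 + 238/(97 - 1*14) = -313*1/317 + 238/(97 - 14) = -313/317 + 238/83 = 49467/26311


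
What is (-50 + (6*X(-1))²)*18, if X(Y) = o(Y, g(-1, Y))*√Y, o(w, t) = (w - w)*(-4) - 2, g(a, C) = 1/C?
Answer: -3492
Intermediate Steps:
o(w, t) = -2 (o(w, t) = 0*(-4) - 2 = 0 - 2 = -2)
X(Y) = -2*√Y
(-50 + (6*X(-1))²)*18 = (-50 + (6*(-2*I))²)*18 = (-50 + (-12*I)²)*18 = (-50 - 144)*18 = -194*18 = -3492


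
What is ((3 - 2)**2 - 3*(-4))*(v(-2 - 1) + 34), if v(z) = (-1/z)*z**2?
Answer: 481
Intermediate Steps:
v(z) = -z
((3 - 2)**2 - 3*(-4))*(v(-2 - 1) + 34) = ((3 - 2)**2 - 3*(-4))*(-(-2 - 1) + 34) = (1**2 + 12)*(-1*(-3) + 34) = (1 + 12)*(3 + 34) = 13*37 = 481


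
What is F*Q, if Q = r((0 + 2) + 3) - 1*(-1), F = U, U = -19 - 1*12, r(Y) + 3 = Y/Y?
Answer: 31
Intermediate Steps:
r(Y) = -2 (r(Y) = -3 + Y/Y = -3 + 1 = -2)
U = -31 (U = -19 - 12 = -31)
F = -31
Q = -1 (Q = -2 - 1*(-1) = -2 + 1 = -1)
F*Q = -31*(-1) = 31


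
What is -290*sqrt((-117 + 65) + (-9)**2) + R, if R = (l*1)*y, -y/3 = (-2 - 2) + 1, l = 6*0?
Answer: -290*sqrt(29) ≈ -1561.7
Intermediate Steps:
l = 0
y = 9 (y = -3*((-2 - 2) + 1) = -3*(-4 + 1) = -3*(-3) = 9)
R = 0 (R = (0*1)*9 = 0*9 = 0)
-290*sqrt((-117 + 65) + (-9)**2) + R = -290*sqrt((-117 + 65) + (-9)**2) + 0 = -290*sqrt(-52 + 81) + 0 = -290*sqrt(29) + 0 = -290*sqrt(29)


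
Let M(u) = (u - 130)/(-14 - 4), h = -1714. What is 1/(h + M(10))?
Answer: -3/5122 ≈ -0.00058571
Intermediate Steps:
M(u) = 65/9 - u/18 (M(u) = (-130 + u)/(-18) = (-130 + u)*(-1/18) = 65/9 - u/18)
1/(h + M(10)) = 1/(-1714 + (65/9 - 1/18*10)) = 1/(-1714 + (65/9 - 5/9)) = 1/(-1714 + 20/3) = 1/(-5122/3) = -3/5122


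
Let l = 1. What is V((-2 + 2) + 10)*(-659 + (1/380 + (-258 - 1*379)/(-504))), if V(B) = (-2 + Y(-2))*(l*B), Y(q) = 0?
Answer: 4498897/342 ≈ 13155.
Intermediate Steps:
V(B) = -2*B (V(B) = (-2 + 0)*(1*B) = -2*B)
V((-2 + 2) + 10)*(-659 + (1/380 + (-258 - 1*379)/(-504))) = (-2*((-2 + 2) + 10))*(-659 + (1/380 + (-258 - 1*379)/(-504))) = (-2*(0 + 10))*(-659 + (1*(1/380) + (-258 - 379)*(-1/504))) = (-2*10)*(-659 + (1/380 - 637*(-1/504))) = -20*(-659 + (1/380 + 91/72)) = -20*(-659 + 8663/6840) = -20*(-4498897/6840) = 4498897/342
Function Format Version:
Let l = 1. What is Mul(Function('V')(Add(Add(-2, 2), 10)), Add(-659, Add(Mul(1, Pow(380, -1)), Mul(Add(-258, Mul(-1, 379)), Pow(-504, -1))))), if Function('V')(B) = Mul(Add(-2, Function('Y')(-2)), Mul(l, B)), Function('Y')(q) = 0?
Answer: Rational(4498897, 342) ≈ 13155.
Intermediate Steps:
Function('V')(B) = Mul(-2, B) (Function('V')(B) = Mul(Add(-2, 0), Mul(1, B)) = Mul(-2, B))
Mul(Function('V')(Add(Add(-2, 2), 10)), Add(-659, Add(Mul(1, Pow(380, -1)), Mul(Add(-258, Mul(-1, 379)), Pow(-504, -1))))) = Mul(Mul(-2, Add(Add(-2, 2), 10)), Add(-659, Add(Mul(1, Pow(380, -1)), Mul(Add(-258, Mul(-1, 379)), Pow(-504, -1))))) = Mul(Mul(-2, Add(0, 10)), Add(-659, Add(Mul(1, Rational(1, 380)), Mul(Add(-258, -379), Rational(-1, 504))))) = Mul(Mul(-2, 10), Add(-659, Add(Rational(1, 380), Mul(-637, Rational(-1, 504))))) = Mul(-20, Add(-659, Add(Rational(1, 380), Rational(91, 72)))) = Mul(-20, Add(-659, Rational(8663, 6840))) = Mul(-20, Rational(-4498897, 6840)) = Rational(4498897, 342)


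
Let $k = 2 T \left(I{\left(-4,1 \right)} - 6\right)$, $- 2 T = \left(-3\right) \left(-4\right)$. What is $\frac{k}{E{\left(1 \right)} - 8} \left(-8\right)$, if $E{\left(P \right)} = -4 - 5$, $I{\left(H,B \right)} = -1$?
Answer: $\frac{672}{17} \approx 39.529$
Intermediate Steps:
$E{\left(P \right)} = -9$ ($E{\left(P \right)} = -4 - 5 = -9$)
$T = -6$ ($T = - \frac{\left(-3\right) \left(-4\right)}{2} = \left(- \frac{1}{2}\right) 12 = -6$)
$k = 84$ ($k = 2 \left(-6\right) \left(-1 - 6\right) = - 12 \left(-1 - 6\right) = \left(-12\right) \left(-7\right) = 84$)
$\frac{k}{E{\left(1 \right)} - 8} \left(-8\right) = \frac{1}{-9 - 8} \cdot 84 \left(-8\right) = \frac{1}{-17} \cdot 84 \left(-8\right) = \left(- \frac{1}{17}\right) 84 \left(-8\right) = \left(- \frac{84}{17}\right) \left(-8\right) = \frac{672}{17}$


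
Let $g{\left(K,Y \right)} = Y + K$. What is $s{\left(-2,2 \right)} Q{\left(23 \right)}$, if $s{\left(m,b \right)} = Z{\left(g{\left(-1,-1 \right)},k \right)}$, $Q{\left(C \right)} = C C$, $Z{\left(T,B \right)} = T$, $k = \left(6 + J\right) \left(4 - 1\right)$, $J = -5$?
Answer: $-1058$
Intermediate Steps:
$g{\left(K,Y \right)} = K + Y$
$k = 3$ ($k = \left(6 - 5\right) \left(4 - 1\right) = 1 \cdot 3 = 3$)
$Q{\left(C \right)} = C^{2}$
$s{\left(m,b \right)} = -2$ ($s{\left(m,b \right)} = -1 - 1 = -2$)
$s{\left(-2,2 \right)} Q{\left(23 \right)} = - 2 \cdot 23^{2} = \left(-2\right) 529 = -1058$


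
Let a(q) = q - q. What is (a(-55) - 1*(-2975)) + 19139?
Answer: 22114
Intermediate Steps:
a(q) = 0
(a(-55) - 1*(-2975)) + 19139 = (0 - 1*(-2975)) + 19139 = (0 + 2975) + 19139 = 2975 + 19139 = 22114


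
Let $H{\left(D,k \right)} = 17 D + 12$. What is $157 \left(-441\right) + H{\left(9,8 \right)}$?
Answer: $-69072$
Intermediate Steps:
$H{\left(D,k \right)} = 12 + 17 D$
$157 \left(-441\right) + H{\left(9,8 \right)} = 157 \left(-441\right) + \left(12 + 17 \cdot 9\right) = -69237 + \left(12 + 153\right) = -69237 + 165 = -69072$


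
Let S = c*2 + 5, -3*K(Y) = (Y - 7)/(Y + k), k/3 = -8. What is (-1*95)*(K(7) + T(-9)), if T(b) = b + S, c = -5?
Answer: 1330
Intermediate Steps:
k = -24 (k = 3*(-8) = -24)
K(Y) = -(-7 + Y)/(3*(-24 + Y)) (K(Y) = -(Y - 7)/(3*(Y - 24)) = -(-7 + Y)/(3*(-24 + Y)))
S = -5 (S = -5*2 + 5 = -10 + 5 = -5)
T(b) = -5 + b (T(b) = b - 5 = -5 + b)
(-1*95)*(K(7) + T(-9)) = (-1*95)*((7 - 1*7)/(3*(-24 + 7)) + (-5 - 9)) = -95*((1/3)*(7 - 7)/(-17) - 14) = -95*((1/3)*(-1/17)*0 - 14) = -95*(0 - 14) = -95*(-14) = 1330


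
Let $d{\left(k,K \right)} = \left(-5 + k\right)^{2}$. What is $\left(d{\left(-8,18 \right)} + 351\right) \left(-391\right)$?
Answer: $-203320$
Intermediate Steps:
$\left(d{\left(-8,18 \right)} + 351\right) \left(-391\right) = \left(\left(-5 - 8\right)^{2} + 351\right) \left(-391\right) = \left(\left(-13\right)^{2} + 351\right) \left(-391\right) = \left(169 + 351\right) \left(-391\right) = 520 \left(-391\right) = -203320$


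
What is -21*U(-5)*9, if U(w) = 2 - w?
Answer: -1323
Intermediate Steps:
-21*U(-5)*9 = -21*(2 - 1*(-5))*9 = -21*(2 + 5)*9 = -21*7*9 = -147*9 = -1323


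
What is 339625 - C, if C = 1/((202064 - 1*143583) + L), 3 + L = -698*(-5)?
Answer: 21045881999/61968 ≈ 3.3963e+5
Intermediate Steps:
L = 3487 (L = -3 - 698*(-5) = -3 + 3490 = 3487)
C = 1/61968 (C = 1/((202064 - 1*143583) + 3487) = 1/((202064 - 143583) + 3487) = 1/(58481 + 3487) = 1/61968 ≈ 1.6137e-5)
339625 - C = 339625 - 1*1/61968 = 339625 - 1/61968 = 21045881999/61968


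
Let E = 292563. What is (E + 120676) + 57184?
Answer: 470423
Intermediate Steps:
(E + 120676) + 57184 = (292563 + 120676) + 57184 = 413239 + 57184 = 470423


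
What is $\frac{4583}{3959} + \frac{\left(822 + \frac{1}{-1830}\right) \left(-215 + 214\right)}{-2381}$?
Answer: $\frac{25924546471}{17250273570} \approx 1.5028$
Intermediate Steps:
$\frac{4583}{3959} + \frac{\left(822 + \frac{1}{-1830}\right) \left(-215 + 214\right)}{-2381} = 4583 \cdot \frac{1}{3959} + \left(822 - \frac{1}{1830}\right) \left(-1\right) \left(- \frac{1}{2381}\right) = \frac{4583}{3959} + \frac{1504259}{1830} \left(-1\right) \left(- \frac{1}{2381}\right) = \frac{4583}{3959} - - \frac{1504259}{4357230} = \frac{4583}{3959} + \frac{1504259}{4357230} = \frac{25924546471}{17250273570}$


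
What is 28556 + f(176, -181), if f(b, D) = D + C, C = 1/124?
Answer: 3518501/124 ≈ 28375.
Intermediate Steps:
C = 1/124 ≈ 0.0080645
f(b, D) = 1/124 + D (f(b, D) = D + 1/124 = 1/124 + D)
28556 + f(176, -181) = 28556 + (1/124 - 181) = 28556 - 22443/124 = 3518501/124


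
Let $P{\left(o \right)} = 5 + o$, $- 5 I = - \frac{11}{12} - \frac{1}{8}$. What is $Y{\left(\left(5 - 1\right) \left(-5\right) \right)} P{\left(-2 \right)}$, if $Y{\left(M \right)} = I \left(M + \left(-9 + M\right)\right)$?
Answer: $- \frac{245}{8} \approx -30.625$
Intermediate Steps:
$I = \frac{5}{24}$ ($I = - \frac{- \frac{11}{12} - \frac{1}{8}}{5} = \left(- \frac{1}{5}\right) \left(- \frac{25}{24}\right) = \frac{5}{24} \approx 0.20833$)
$Y{\left(M \right)} = - \frac{15}{8} + \frac{5 M}{12}$ ($Y{\left(M \right)} = \frac{5 \left(M + \left(-9 + M\right)\right)}{24} = \frac{5 \left(-9 + 2 M\right)}{24} = - \frac{15}{8} + \frac{5 M}{12}$)
$Y{\left(\left(5 - 1\right) \left(-5\right) \right)} P{\left(-2 \right)} = \left(- \frac{15}{8} + \frac{5 \left(5 - 1\right) \left(-5\right)}{12}\right) \left(5 - 2\right) = \left(- \frac{15}{8} + \frac{5 \cdot 4 \left(-5\right)}{12}\right) 3 = \left(- \frac{15}{8} + \frac{5}{12} \left(-20\right)\right) 3 = \left(- \frac{15}{8} - \frac{25}{3}\right) 3 = \left(- \frac{245}{24}\right) 3 = - \frac{245}{8}$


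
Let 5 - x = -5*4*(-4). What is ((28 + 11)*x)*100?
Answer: -292500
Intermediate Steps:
x = -75 (x = 5 - (-5*4)*(-4) = 5 - (-20)*(-4) = 5 - 1*80 = 5 - 80 = -75)
((28 + 11)*x)*100 = ((28 + 11)*(-75))*100 = (39*(-75))*100 = -2925*100 = -292500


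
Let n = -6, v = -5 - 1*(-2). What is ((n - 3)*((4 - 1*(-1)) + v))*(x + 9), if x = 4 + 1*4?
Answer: -306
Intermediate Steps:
v = -3 (v = -5 + 2 = -3)
x = 8 (x = 4 + 4 = 8)
((n - 3)*((4 - 1*(-1)) + v))*(x + 9) = ((-6 - 3)*((4 - 1*(-1)) - 3))*(8 + 9) = -9*((4 + 1) - 3)*17 = -9*(5 - 3)*17 = -9*2*17 = -18*17 = -306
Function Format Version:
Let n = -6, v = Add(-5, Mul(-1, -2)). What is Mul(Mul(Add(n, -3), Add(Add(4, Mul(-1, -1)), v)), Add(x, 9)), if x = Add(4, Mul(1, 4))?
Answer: -306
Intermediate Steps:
v = -3 (v = Add(-5, 2) = -3)
x = 8 (x = Add(4, 4) = 8)
Mul(Mul(Add(n, -3), Add(Add(4, Mul(-1, -1)), v)), Add(x, 9)) = Mul(Mul(Add(-6, -3), Add(Add(4, Mul(-1, -1)), -3)), Add(8, 9)) = Mul(Mul(-9, Add(Add(4, 1), -3)), 17) = Mul(Mul(-9, Add(5, -3)), 17) = Mul(Mul(-9, 2), 17) = Mul(-18, 17) = -306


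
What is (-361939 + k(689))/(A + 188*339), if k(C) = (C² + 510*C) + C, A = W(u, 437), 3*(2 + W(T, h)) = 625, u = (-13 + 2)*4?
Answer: 1394583/191815 ≈ 7.2705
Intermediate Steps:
u = -44 (u = -11*4 = -44)
W(T, h) = 619/3 (W(T, h) = -2 + (⅓)*625 = -2 + 625/3 = 619/3)
A = 619/3 ≈ 206.33
k(C) = C² + 511*C
(-361939 + k(689))/(A + 188*339) = (-361939 + 689*(511 + 689))/(619/3 + 188*339) = (-361939 + 689*1200)/(619/3 + 63732) = (-361939 + 826800)/(191815/3) = 464861*(3/191815) = 1394583/191815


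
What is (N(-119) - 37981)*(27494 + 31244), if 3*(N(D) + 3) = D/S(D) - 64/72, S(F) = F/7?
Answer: -60236582594/27 ≈ -2.2310e+9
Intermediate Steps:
S(F) = F/7 (S(F) = F*(⅐) = F/7)
N(D) = -26/27 (N(D) = -3 + (D/((D/7)) - 64/72)/3 = -3 + (D*(7/D) - 64*1/72)/3 = -3 + (7 - 8/9)/3 = -3 + (⅓)*(55/9) = -3 + 55/27 = -26/27)
(N(-119) - 37981)*(27494 + 31244) = (-26/27 - 37981)*(27494 + 31244) = -1025513/27*58738 = -60236582594/27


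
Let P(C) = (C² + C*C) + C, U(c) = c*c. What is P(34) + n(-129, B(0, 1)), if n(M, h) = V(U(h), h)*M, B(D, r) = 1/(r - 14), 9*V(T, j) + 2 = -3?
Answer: 7253/3 ≈ 2417.7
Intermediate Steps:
U(c) = c²
V(T, j) = -5/9 (V(T, j) = -2/9 + (⅑)*(-3) = -2/9 - ⅓ = -5/9)
B(D, r) = 1/(-14 + r)
P(C) = C + 2*C² (P(C) = (C² + C²) + C = 2*C² + C = C + 2*C²)
n(M, h) = -5*M/9
P(34) + n(-129, B(0, 1)) = 34*(1 + 2*34) - 5/9*(-129) = 34*(1 + 68) + 215/3 = 34*69 + 215/3 = 2346 + 215/3 = 7253/3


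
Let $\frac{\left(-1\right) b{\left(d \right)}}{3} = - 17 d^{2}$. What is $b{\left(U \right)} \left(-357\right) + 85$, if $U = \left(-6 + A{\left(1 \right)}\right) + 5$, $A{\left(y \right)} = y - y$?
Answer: $-18122$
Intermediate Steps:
$A{\left(y \right)} = 0$
$U = -1$ ($U = \left(-6 + 0\right) + 5 = -6 + 5 = -1$)
$b{\left(d \right)} = 51 d^{2}$ ($b{\left(d \right)} = - 3 \left(- 17 d^{2}\right) = 51 d^{2}$)
$b{\left(U \right)} \left(-357\right) + 85 = 51 \left(-1\right)^{2} \left(-357\right) + 85 = 51 \cdot 1 \left(-357\right) + 85 = 51 \left(-357\right) + 85 = -18207 + 85 = -18122$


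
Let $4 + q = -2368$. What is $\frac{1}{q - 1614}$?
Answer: $- \frac{1}{3986} \approx -0.00025088$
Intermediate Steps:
$q = -2372$ ($q = -4 - 2368 = -2372$)
$\frac{1}{q - 1614} = \frac{1}{-2372 - 1614} = \frac{1}{-3986} = - \frac{1}{3986}$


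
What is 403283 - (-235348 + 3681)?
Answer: 634950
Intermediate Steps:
403283 - (-235348 + 3681) = 403283 - 1*(-231667) = 403283 + 231667 = 634950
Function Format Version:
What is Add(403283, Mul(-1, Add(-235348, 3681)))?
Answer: 634950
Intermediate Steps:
Add(403283, Mul(-1, Add(-235348, 3681))) = Add(403283, Mul(-1, -231667)) = Add(403283, 231667) = 634950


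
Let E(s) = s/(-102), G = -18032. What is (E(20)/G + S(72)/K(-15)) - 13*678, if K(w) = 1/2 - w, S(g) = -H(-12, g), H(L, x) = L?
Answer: -125626329205/14254296 ≈ -8813.2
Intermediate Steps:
S(g) = 12 (S(g) = -1*(-12) = 12)
K(w) = 1/2 - w
E(s) = -s/102 (E(s) = s*(-1/102) = -s/102)
(E(20)/G + S(72)/K(-15)) - 13*678 = (-1/102*20/(-18032) + 12/(1/2 - 1*(-15))) - 13*678 = (-10/51*(-1/18032) + 12/(1/2 + 15)) - 8814 = (5/459816 + 12/(31/2)) - 8814 = (5/459816 + 12*(2/31)) - 8814 = (5/459816 + 24/31) - 8814 = 11035739/14254296 - 8814 = -125626329205/14254296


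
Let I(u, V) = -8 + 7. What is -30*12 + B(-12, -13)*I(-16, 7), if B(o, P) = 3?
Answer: -363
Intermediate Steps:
I(u, V) = -1
-30*12 + B(-12, -13)*I(-16, 7) = -30*12 + 3*(-1) = -360 - 3 = -363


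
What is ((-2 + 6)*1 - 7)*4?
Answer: -12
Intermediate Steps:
((-2 + 6)*1 - 7)*4 = (4*1 - 7)*4 = (4 - 7)*4 = -3*4 = -12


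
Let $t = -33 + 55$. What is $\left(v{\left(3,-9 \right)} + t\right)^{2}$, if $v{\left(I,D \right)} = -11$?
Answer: $121$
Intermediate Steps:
$t = 22$
$\left(v{\left(3,-9 \right)} + t\right)^{2} = \left(-11 + 22\right)^{2} = 11^{2} = 121$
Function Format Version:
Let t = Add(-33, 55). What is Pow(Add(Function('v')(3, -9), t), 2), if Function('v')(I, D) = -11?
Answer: 121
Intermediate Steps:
t = 22
Pow(Add(Function('v')(3, -9), t), 2) = Pow(Add(-11, 22), 2) = Pow(11, 2) = 121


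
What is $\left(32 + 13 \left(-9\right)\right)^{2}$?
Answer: $7225$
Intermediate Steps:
$\left(32 + 13 \left(-9\right)\right)^{2} = \left(32 - 117\right)^{2} = \left(-85\right)^{2} = 7225$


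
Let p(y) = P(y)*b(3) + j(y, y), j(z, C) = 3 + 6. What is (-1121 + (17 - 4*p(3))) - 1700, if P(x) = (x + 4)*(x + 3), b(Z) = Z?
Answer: -3344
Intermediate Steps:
j(z, C) = 9
P(x) = (3 + x)*(4 + x) (P(x) = (4 + x)*(3 + x) = (3 + x)*(4 + x))
p(y) = 45 + 3*y² + 21*y (p(y) = (12 + y² + 7*y)*3 + 9 = (36 + 3*y² + 21*y) + 9 = 45 + 3*y² + 21*y)
(-1121 + (17 - 4*p(3))) - 1700 = (-1121 + (17 - 4*(45 + 3*3² + 21*3))) - 1700 = (-1121 + (17 - 4*(45 + 3*9 + 63))) - 1700 = (-1121 + (17 - 4*(45 + 27 + 63))) - 1700 = (-1121 + (17 - 4*135)) - 1700 = (-1121 + (17 - 540)) - 1700 = (-1121 - 523) - 1700 = -1644 - 1700 = -3344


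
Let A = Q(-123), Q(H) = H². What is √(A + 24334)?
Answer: √39463 ≈ 198.65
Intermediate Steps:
A = 15129 (A = (-123)² = 15129)
√(A + 24334) = √(15129 + 24334) = √39463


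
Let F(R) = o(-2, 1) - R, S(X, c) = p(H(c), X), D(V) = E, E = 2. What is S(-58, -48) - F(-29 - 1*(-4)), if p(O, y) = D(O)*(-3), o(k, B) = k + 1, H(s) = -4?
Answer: -30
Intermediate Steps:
D(V) = 2
o(k, B) = 1 + k
p(O, y) = -6 (p(O, y) = 2*(-3) = -6)
S(X, c) = -6
F(R) = -1 - R (F(R) = (1 - 2) - R = -1 - R)
S(-58, -48) - F(-29 - 1*(-4)) = -6 - (-1 - (-29 - 1*(-4))) = -6 - (-1 - (-29 + 4)) = -6 - (-1 - 1*(-25)) = -6 - (-1 + 25) = -6 - 1*24 = -6 - 24 = -30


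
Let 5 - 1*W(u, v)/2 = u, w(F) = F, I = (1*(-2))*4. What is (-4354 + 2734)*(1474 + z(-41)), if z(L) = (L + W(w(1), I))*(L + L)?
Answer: -6771600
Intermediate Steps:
I = -8 (I = -2*4 = -8)
W(u, v) = 10 - 2*u
z(L) = 2*L*(8 + L) (z(L) = (L + (10 - 2*1))*(L + L) = (L + (10 - 2))*(2*L) = (L + 8)*(2*L) = (8 + L)*(2*L) = 2*L*(8 + L))
(-4354 + 2734)*(1474 + z(-41)) = (-4354 + 2734)*(1474 + 2*(-41)*(8 - 41)) = -1620*(1474 + 2*(-41)*(-33)) = -1620*(1474 + 2706) = -1620*4180 = -6771600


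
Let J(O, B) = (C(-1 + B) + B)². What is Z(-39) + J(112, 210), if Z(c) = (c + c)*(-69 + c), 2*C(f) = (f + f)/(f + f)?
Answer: 210937/4 ≈ 52734.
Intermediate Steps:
C(f) = ½ (C(f) = ((f + f)/(f + f))/2 = ((2*f)/((2*f)))/2 = ((2*f)*(1/(2*f)))/2 = (½)*1 = ½)
J(O, B) = (½ + B)²
Z(c) = 2*c*(-69 + c) (Z(c) = (2*c)*(-69 + c) = 2*c*(-69 + c))
Z(-39) + J(112, 210) = 2*(-39)*(-69 - 39) + (1 + 2*210)²/4 = 2*(-39)*(-108) + (1 + 420)²/4 = 8424 + (¼)*421² = 8424 + (¼)*177241 = 8424 + 177241/4 = 210937/4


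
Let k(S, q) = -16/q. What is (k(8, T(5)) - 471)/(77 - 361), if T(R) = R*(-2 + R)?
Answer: 7081/4260 ≈ 1.6622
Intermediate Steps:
(k(8, T(5)) - 471)/(77 - 361) = (-16*1/(5*(-2 + 5)) - 471)/(77 - 361) = (-16/(5*3) - 471)/(-284) = (-16/15 - 471)*(-1/284) = -7081/15*(-1/284) = 7081/4260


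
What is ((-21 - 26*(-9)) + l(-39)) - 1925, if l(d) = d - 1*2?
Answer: -1753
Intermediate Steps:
l(d) = -2 + d (l(d) = d - 2 = -2 + d)
((-21 - 26*(-9)) + l(-39)) - 1925 = ((-21 - 26*(-9)) + (-2 - 39)) - 1925 = ((-21 + 234) - 41) - 1925 = (213 - 41) - 1925 = 172 - 1925 = -1753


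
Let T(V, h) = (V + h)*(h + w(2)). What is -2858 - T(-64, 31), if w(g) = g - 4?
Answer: -1901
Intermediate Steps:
w(g) = -4 + g
T(V, h) = (-2 + h)*(V + h) (T(V, h) = (V + h)*(h + (-4 + 2)) = (V + h)*(h - 2) = (V + h)*(-2 + h) = (-2 + h)*(V + h))
-2858 - T(-64, 31) = -2858 - (31**2 - 2*(-64) - 2*31 - 64*31) = -2858 - (961 + 128 - 62 - 1984) = -2858 - 1*(-957) = -2858 + 957 = -1901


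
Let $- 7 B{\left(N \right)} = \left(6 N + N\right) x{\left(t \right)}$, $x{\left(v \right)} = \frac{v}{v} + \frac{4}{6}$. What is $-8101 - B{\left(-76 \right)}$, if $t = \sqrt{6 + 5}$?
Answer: $- \frac{24683}{3} \approx -8227.7$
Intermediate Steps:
$t = \sqrt{11} \approx 3.3166$
$x{\left(v \right)} = \frac{5}{3}$ ($x{\left(v \right)} = 1 + 4 \cdot \frac{1}{6} = 1 + \frac{2}{3} = \frac{5}{3}$)
$B{\left(N \right)} = - \frac{5 N}{3}$ ($B{\left(N \right)} = - \frac{\left(6 N + N\right) \frac{5}{3}}{7} = - \frac{7 N \frac{5}{3}}{7} = - \frac{\frac{35}{3} N}{7} = - \frac{5 N}{3}$)
$-8101 - B{\left(-76 \right)} = -8101 - \left(- \frac{5}{3}\right) \left(-76\right) = -8101 - \frac{380}{3} = - \frac{24683}{3}$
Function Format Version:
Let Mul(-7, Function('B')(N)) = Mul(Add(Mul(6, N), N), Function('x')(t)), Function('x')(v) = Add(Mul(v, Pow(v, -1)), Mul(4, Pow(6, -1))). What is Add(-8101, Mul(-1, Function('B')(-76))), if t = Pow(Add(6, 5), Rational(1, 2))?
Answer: Rational(-24683, 3) ≈ -8227.7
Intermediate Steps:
t = Pow(11, Rational(1, 2)) ≈ 3.3166
Function('x')(v) = Rational(5, 3) (Function('x')(v) = Add(1, Mul(4, Rational(1, 6))) = Add(1, Rational(2, 3)) = Rational(5, 3))
Function('B')(N) = Mul(Rational(-5, 3), N) (Function('B')(N) = Mul(Rational(-1, 7), Mul(Add(Mul(6, N), N), Rational(5, 3))) = Mul(Rational(-1, 7), Mul(Mul(7, N), Rational(5, 3))) = Mul(Rational(-1, 7), Mul(Rational(35, 3), N)) = Mul(Rational(-5, 3), N))
Add(-8101, Mul(-1, Function('B')(-76))) = Add(-8101, Mul(-1, Mul(Rational(-5, 3), -76))) = Add(-8101, Mul(-1, Rational(380, 3))) = Add(-8101, Rational(-380, 3)) = Rational(-24683, 3)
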